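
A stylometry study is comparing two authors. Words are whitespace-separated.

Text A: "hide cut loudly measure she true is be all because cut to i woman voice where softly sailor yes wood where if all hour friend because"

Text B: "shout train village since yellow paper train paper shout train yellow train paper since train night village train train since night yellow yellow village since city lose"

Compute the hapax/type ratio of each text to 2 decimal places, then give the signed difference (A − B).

A: hapax=18, V=22, ratio=0.82
B: hapax=2, V=9, ratio=0.22
Difference = 0.82 − 0.22 = 0.60

0.60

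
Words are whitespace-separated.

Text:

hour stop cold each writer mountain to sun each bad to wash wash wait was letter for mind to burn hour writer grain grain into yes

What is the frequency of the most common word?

Frequencies: to:3, hour:2, each:2, writer:2, wash:2, grain:2, stop:1, cold:1, mountain:1, sun:1, bad:1, wait:1, was:1, letter:1, for:1, mind:1, burn:1, into:1, yes:1
Most common: 'to' with frequency 3.

3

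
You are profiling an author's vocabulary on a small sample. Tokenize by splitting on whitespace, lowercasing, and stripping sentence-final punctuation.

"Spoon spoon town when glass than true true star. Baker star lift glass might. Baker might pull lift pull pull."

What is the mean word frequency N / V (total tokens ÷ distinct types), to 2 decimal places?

1.82

N = 20 tokens, V = 11 types.
Mean frequency = N / V = 20 / 11 = 1.82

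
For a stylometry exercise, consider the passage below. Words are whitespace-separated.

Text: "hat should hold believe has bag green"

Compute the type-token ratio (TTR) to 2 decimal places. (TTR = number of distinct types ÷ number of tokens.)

N = 7 tokens, V = 7 types.
TTR = V / N = 7 / 7 = 1.00

1.00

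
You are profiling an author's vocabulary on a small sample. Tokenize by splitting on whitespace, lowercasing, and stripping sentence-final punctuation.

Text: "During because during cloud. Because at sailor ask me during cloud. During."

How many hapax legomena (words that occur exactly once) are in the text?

4

Frequencies: during:4, because:2, cloud:2, at:1, sailor:1, ask:1, me:1
Hapax (freq=1): ask, at, me, sailor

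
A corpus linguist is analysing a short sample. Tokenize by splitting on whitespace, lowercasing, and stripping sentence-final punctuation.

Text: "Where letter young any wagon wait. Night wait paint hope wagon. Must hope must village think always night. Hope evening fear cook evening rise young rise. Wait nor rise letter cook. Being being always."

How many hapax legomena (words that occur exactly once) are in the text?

Frequencies: wait:3, hope:3, rise:3, letter:2, young:2, wagon:2, night:2, must:2, always:2, evening:2, cook:2, being:2, where:1, any:1, paint:1, village:1, think:1, fear:1, nor:1
Hapax (freq=1): any, fear, nor, paint, think, village, where

7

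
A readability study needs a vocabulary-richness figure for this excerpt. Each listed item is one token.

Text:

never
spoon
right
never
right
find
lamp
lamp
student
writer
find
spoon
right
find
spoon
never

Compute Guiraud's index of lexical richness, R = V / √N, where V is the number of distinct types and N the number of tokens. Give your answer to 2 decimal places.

1.75

N = 16, V = 7.
√N = 4.000000
R = 7 / 4.000000 = 1.75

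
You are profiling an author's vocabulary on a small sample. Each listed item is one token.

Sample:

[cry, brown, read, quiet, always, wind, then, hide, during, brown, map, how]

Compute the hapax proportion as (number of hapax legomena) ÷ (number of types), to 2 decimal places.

0.91

Frequencies: brown:2, cry:1, read:1, quiet:1, always:1, wind:1, then:1, hide:1, during:1, map:1, how:1
Hapax count = 10; type count = 11.
Ratio = 10 / 11 = 0.91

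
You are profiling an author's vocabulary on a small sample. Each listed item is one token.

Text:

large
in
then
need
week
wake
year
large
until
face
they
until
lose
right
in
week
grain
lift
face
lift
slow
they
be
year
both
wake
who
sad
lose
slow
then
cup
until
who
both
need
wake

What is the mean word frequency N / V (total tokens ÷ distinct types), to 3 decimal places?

N = 37 tokens, V = 20 types.
Mean frequency = N / V = 37 / 20 = 1.850

1.850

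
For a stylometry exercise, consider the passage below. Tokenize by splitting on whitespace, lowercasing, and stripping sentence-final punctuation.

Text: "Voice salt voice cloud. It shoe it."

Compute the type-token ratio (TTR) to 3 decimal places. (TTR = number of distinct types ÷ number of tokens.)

0.714

N = 7 tokens, V = 5 types.
TTR = V / N = 5 / 7 = 0.714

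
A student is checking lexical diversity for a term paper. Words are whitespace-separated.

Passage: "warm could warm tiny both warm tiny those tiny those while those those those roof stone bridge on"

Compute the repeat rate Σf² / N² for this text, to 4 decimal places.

0.1543

Frequencies: those:5, warm:3, tiny:3, could:1, both:1, while:1, roof:1, stone:1, bridge:1, on:1
Σf² = 50; N² = 324
Repeat rate = 50 / 324 = 0.1543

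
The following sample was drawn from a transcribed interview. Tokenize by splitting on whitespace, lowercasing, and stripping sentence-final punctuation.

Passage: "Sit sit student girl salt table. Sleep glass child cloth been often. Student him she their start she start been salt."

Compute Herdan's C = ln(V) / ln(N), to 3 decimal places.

N = 21, V = 15.
ln(V) = 2.708050, ln(N) = 3.044522
C = 2.708050 / 3.044522 = 0.889

0.889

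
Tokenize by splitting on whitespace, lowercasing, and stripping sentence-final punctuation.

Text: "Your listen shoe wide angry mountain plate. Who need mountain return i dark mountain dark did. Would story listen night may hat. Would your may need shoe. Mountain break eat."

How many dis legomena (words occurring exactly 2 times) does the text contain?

7

Frequencies: mountain:4, your:2, listen:2, shoe:2, need:2, dark:2, would:2, may:2, wide:1, angry:1, plate:1, who:1, return:1, i:1, did:1, story:1, night:1, hat:1, break:1, eat:1
Words with frequency 2: dark, listen, may, need, shoe, would, your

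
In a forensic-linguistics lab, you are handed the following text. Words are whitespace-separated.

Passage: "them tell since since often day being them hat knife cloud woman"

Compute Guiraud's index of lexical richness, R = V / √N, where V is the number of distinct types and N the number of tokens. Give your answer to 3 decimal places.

2.887

N = 12, V = 10.
√N = 3.464102
R = 10 / 3.464102 = 2.887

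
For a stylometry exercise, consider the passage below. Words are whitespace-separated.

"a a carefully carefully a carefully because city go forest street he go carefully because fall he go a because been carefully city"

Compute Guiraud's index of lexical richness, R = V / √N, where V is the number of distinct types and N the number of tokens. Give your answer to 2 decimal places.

N = 23, V = 10.
√N = 4.795832
R = 10 / 4.795832 = 2.09

2.09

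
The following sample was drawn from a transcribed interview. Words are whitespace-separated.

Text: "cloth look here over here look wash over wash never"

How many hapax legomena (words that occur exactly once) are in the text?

Frequencies: look:2, here:2, over:2, wash:2, cloth:1, never:1
Hapax (freq=1): cloth, never

2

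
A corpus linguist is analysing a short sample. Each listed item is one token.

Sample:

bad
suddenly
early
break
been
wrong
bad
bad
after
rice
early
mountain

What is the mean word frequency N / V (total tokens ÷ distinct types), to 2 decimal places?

1.33

N = 12 tokens, V = 9 types.
Mean frequency = N / V = 12 / 9 = 1.33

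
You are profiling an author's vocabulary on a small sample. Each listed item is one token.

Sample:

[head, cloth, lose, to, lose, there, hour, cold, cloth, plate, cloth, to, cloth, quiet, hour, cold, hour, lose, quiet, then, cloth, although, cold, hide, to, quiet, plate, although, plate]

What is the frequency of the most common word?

5

Frequencies: cloth:5, lose:3, to:3, hour:3, cold:3, plate:3, quiet:3, although:2, head:1, there:1, then:1, hide:1
Most common: 'cloth' with frequency 5.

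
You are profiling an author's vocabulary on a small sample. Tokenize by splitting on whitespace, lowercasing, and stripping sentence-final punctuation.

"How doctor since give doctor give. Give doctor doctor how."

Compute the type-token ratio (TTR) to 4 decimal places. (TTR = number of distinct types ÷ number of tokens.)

0.4000

N = 10 tokens, V = 4 types.
TTR = V / N = 4 / 10 = 0.4000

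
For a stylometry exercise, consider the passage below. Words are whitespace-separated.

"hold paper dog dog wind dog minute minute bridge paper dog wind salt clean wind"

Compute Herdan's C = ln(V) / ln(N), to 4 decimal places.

N = 15, V = 8.
ln(V) = 2.079442, ln(N) = 2.708050
C = 2.079442 / 2.708050 = 0.7679

0.7679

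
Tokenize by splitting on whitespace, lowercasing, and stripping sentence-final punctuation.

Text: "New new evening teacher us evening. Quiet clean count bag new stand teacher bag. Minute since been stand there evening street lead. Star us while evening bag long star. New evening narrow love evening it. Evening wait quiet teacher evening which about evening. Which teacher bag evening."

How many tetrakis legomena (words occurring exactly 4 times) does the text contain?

Frequencies: evening:10, new:4, teacher:4, bag:4, us:2, quiet:2, stand:2, star:2, which:2, clean:1, count:1, minute:1, since:1, been:1, there:1, street:1, lead:1, while:1, long:1, narrow:1, … (4 more, each freq 1)
Words with frequency 4: bag, new, teacher

3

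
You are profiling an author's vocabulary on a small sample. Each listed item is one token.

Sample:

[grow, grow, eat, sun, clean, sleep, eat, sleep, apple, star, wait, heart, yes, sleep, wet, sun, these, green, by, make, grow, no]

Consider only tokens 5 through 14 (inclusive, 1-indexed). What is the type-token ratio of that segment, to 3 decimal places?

Segment tokens 5–14: clean, sleep, eat, sleep, apple, star, wait, heart, yes, sleep
Segment N = 10, segment V = 8.
TTR = 8 / 10 = 0.800

0.800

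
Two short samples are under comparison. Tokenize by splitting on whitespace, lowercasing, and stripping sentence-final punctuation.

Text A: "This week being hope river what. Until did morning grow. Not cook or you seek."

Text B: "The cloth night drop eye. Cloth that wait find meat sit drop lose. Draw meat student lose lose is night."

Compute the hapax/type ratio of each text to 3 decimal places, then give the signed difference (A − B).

A: hapax=15, V=15, ratio=1.000
B: hapax=9, V=14, ratio=0.643
Difference = 1.000 − 0.643 = 0.357

0.357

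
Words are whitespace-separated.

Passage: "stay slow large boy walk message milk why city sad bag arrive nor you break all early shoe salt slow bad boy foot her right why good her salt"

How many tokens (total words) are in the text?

Tokens: stay, slow, large, boy, walk, message, milk, why, city, sad, bag, arrive, nor, you, break, all, early, shoe, salt, slow, bad, boy, foot, her, right, why, good, her, salt
N = 29

29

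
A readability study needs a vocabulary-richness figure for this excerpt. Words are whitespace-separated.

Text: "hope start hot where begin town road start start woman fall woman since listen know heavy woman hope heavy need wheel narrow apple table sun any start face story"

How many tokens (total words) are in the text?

Tokens: hope, start, hot, where, begin, town, road, start, start, woman, fall, woman, since, listen, know, heavy, woman, hope, heavy, need, wheel, narrow, apple, table, sun, any, start, face, story
N = 29

29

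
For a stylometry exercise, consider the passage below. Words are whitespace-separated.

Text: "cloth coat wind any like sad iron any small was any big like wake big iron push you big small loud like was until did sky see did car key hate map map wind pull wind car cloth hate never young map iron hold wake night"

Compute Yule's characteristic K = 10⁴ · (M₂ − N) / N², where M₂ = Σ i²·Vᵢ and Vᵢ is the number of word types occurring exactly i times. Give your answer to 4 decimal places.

Frequencies: wind:3, any:3, like:3, iron:3, big:3, map:3, cloth:2, small:2, was:2, wake:2, did:2, car:2, hate:2, coat:1, sad:1, push:1, you:1, loud:1, until:1, sky:1, … (7 more, each freq 1)
N = 46. Frequency spectrum: V_1=14, V_2=7, V_3=6
M₂ = 1²·14 + 2²·7 + 3²·6 = 96
K = 10000 × (96 − 46) / 46² = 236.2949

236.2949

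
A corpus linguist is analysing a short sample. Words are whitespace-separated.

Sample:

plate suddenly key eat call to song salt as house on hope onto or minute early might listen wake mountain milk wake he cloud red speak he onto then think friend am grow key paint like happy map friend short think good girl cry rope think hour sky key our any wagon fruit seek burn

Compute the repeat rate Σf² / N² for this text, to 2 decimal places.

0.02

Frequencies: key:3, think:3, onto:2, wake:2, he:2, friend:2, plate:1, suddenly:1, eat:1, call:1, to:1, song:1, salt:1, as:1, house:1, on:1, hope:1, or:1, minute:1, early:1, … (27 more, each freq 1)
Σf² = 75; N² = 3025
Repeat rate = 75 / 3025 = 0.02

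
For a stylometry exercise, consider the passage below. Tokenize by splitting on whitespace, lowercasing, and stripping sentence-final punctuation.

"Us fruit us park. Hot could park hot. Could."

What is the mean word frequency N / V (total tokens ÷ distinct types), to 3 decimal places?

N = 9 tokens, V = 5 types.
Mean frequency = N / V = 9 / 5 = 1.800

1.800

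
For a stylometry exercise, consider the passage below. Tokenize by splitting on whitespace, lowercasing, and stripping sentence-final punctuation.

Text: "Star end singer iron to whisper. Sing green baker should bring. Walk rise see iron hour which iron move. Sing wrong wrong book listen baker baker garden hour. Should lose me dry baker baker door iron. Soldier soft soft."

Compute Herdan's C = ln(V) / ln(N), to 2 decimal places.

N = 39, V = 27.
ln(V) = 3.295837, ln(N) = 3.663562
C = 3.295837 / 3.663562 = 0.90

0.90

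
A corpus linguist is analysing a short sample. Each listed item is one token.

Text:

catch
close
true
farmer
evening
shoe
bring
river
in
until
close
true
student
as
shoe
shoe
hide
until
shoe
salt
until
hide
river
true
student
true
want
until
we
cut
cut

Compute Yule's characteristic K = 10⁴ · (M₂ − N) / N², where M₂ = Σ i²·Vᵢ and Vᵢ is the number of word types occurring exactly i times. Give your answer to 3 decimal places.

478.668

Frequencies: true:4, shoe:4, until:4, close:2, river:2, student:2, hide:2, cut:2, catch:1, farmer:1, evening:1, bring:1, in:1, as:1, salt:1, want:1, we:1
N = 31. Frequency spectrum: V_1=9, V_2=5, V_4=3
M₂ = 1²·9 + 2²·5 + 4²·3 = 77
K = 10000 × (77 − 31) / 31² = 478.668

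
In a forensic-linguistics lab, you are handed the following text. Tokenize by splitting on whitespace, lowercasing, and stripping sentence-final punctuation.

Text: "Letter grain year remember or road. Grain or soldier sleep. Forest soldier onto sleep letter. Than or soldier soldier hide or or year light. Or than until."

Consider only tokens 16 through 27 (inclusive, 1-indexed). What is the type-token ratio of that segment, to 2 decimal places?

Segment tokens 16–27: than, or, soldier, soldier, hide, or, or, year, light, or, than, until
Segment N = 12, segment V = 7.
TTR = 7 / 12 = 0.58

0.58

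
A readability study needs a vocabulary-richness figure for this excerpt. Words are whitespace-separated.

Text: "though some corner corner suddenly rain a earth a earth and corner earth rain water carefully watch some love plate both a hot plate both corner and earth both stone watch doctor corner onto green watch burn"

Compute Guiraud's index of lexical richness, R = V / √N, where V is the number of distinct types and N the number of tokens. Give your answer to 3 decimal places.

N = 37, V = 20.
√N = 6.082763
R = 20 / 6.082763 = 3.288

3.288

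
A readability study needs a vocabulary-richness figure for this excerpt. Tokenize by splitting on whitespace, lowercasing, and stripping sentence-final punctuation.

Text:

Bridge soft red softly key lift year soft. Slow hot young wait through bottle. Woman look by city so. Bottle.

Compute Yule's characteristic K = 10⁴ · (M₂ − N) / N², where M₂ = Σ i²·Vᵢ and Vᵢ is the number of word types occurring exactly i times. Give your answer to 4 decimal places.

Frequencies: soft:2, bottle:2, bridge:1, red:1, softly:1, key:1, lift:1, year:1, slow:1, hot:1, young:1, wait:1, through:1, woman:1, look:1, by:1, city:1, so:1
N = 20. Frequency spectrum: V_1=16, V_2=2
M₂ = 1²·16 + 2²·2 = 24
K = 10000 × (24 − 20) / 20² = 100.0000

100.0000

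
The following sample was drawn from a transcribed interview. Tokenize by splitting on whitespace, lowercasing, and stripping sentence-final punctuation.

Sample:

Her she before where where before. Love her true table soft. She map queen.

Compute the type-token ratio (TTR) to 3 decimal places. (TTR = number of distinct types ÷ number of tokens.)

0.714

N = 14 tokens, V = 10 types.
TTR = V / N = 10 / 14 = 0.714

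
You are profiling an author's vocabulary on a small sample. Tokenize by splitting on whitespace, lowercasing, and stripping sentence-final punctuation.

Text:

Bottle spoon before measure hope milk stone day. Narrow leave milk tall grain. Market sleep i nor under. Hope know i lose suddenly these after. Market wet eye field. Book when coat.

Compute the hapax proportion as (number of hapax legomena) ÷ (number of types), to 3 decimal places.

0.857

Frequencies: hope:2, milk:2, market:2, i:2, bottle:1, spoon:1, before:1, measure:1, stone:1, day:1, narrow:1, leave:1, tall:1, grain:1, sleep:1, nor:1, under:1, know:1, lose:1, suddenly:1, … (8 more, each freq 1)
Hapax count = 24; type count = 28.
Ratio = 24 / 28 = 0.857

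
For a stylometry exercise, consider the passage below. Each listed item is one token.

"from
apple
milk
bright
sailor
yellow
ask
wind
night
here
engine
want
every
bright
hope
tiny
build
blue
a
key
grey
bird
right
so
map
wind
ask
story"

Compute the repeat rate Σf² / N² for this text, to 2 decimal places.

0.04

Frequencies: bright:2, ask:2, wind:2, from:1, apple:1, milk:1, sailor:1, yellow:1, night:1, here:1, engine:1, want:1, every:1, hope:1, tiny:1, build:1, blue:1, a:1, key:1, grey:1, … (5 more, each freq 1)
Σf² = 34; N² = 784
Repeat rate = 34 / 784 = 0.04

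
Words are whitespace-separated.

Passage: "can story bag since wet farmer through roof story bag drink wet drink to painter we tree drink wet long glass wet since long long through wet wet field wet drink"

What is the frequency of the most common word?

7

Frequencies: wet:7, drink:4, long:3, story:2, bag:2, since:2, through:2, can:1, farmer:1, roof:1, to:1, painter:1, we:1, tree:1, glass:1, field:1
Most common: 'wet' with frequency 7.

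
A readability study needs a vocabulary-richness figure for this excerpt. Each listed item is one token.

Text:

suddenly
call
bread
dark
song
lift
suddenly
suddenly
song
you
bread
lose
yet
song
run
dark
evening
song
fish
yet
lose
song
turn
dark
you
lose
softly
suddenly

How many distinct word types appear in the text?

Distinct types: {bread, call, dark, evening, fish, lift, lose, run, softly, song, suddenly, turn, yet, you}
V = 14

14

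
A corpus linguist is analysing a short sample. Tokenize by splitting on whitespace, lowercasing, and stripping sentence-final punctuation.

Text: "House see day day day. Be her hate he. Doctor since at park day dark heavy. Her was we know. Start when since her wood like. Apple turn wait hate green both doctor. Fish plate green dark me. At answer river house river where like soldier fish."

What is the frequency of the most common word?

4

Frequencies: day:4, her:3, house:2, hate:2, doctor:2, since:2, at:2, dark:2, like:2, green:2, fish:2, river:2, see:1, be:1, he:1, park:1, heavy:1, was:1, we:1, know:1, … (12 more, each freq 1)
Most common: 'day' with frequency 4.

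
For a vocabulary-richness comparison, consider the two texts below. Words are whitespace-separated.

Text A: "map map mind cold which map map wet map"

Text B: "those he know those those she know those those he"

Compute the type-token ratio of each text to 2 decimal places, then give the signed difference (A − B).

0.16

TTR(A) = 5/9 = 0.56
TTR(B) = 4/10 = 0.40
Difference = 0.56 − 0.40 = 0.16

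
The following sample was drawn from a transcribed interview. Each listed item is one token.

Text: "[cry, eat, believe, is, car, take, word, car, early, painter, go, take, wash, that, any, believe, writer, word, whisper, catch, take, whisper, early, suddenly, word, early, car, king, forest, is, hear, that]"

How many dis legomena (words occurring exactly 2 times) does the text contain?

Frequencies: car:3, take:3, word:3, early:3, believe:2, is:2, that:2, whisper:2, cry:1, eat:1, painter:1, go:1, wash:1, any:1, writer:1, catch:1, suddenly:1, king:1, forest:1, hear:1
Words with frequency 2: believe, is, that, whisper

4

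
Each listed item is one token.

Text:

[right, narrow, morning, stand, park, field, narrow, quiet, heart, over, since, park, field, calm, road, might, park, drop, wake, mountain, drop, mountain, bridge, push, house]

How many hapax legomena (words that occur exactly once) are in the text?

Frequencies: park:3, narrow:2, field:2, drop:2, mountain:2, right:1, morning:1, stand:1, quiet:1, heart:1, over:1, since:1, calm:1, road:1, might:1, wake:1, bridge:1, push:1, house:1
Hapax (freq=1): bridge, calm, heart, house, might, morning, over, push, quiet, right, road, since, stand, wake

14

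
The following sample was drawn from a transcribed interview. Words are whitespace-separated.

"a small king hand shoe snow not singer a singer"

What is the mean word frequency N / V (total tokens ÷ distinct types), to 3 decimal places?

N = 10 tokens, V = 8 types.
Mean frequency = N / V = 10 / 8 = 1.250

1.250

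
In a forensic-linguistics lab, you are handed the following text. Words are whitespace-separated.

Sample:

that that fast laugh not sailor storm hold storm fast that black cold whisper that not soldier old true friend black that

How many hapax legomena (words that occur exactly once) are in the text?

9

Frequencies: that:5, fast:2, not:2, storm:2, black:2, laugh:1, sailor:1, hold:1, cold:1, whisper:1, soldier:1, old:1, true:1, friend:1
Hapax (freq=1): cold, friend, hold, laugh, old, sailor, soldier, true, whisper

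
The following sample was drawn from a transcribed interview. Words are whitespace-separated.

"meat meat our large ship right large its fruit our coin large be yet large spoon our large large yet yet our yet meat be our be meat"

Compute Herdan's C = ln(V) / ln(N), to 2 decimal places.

N = 28, V = 11.
ln(V) = 2.397895, ln(N) = 3.332205
C = 2.397895 / 3.332205 = 0.72

0.72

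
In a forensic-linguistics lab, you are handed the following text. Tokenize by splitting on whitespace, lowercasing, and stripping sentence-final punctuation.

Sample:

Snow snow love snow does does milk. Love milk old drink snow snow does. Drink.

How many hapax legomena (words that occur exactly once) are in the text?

1

Frequencies: snow:5, does:3, love:2, milk:2, drink:2, old:1
Hapax (freq=1): old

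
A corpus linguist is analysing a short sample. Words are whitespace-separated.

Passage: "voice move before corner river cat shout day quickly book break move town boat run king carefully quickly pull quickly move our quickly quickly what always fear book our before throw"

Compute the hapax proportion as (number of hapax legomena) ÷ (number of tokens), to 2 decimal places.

Frequencies: quickly:5, move:3, before:2, book:2, our:2, voice:1, corner:1, river:1, cat:1, shout:1, day:1, break:1, town:1, boat:1, run:1, king:1, carefully:1, pull:1, what:1, always:1, … (2 more, each freq 1)
Hapax count = 17; token count = 31.
Ratio = 17 / 31 = 0.55

0.55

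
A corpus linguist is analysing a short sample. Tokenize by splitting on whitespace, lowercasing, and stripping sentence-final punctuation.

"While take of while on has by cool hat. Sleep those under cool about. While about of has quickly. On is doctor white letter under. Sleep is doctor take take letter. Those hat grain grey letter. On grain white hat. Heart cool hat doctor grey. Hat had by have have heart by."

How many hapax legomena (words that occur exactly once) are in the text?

2

Frequencies: hat:5, while:3, take:3, on:3, by:3, cool:3, doctor:3, letter:3, of:2, has:2, sleep:2, those:2, under:2, about:2, is:2, white:2, grain:2, grey:2, heart:2, have:2, … (2 more, each freq 1)
Hapax (freq=1): had, quickly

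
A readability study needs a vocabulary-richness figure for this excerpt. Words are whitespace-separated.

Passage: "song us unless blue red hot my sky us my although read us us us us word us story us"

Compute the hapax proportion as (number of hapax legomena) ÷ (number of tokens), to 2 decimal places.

0.50

Frequencies: us:8, my:2, song:1, unless:1, blue:1, red:1, hot:1, sky:1, although:1, read:1, word:1, story:1
Hapax count = 10; token count = 20.
Ratio = 10 / 20 = 0.50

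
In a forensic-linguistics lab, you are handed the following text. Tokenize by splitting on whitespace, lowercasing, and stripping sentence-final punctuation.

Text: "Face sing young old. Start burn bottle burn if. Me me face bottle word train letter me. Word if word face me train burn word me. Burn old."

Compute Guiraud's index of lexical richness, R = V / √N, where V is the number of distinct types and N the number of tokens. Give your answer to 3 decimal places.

2.268

N = 28, V = 12.
√N = 5.291503
R = 12 / 5.291503 = 2.268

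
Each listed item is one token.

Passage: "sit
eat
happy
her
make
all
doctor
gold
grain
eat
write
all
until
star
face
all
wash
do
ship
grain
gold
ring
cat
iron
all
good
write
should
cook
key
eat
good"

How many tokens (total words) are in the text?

Tokens: sit, eat, happy, her, make, all, doctor, gold, grain, eat, write, all, until, star, face, all, wash, do, ship, grain, gold, ring, cat, iron, all, good, write, should, cook, key, eat, good
N = 32

32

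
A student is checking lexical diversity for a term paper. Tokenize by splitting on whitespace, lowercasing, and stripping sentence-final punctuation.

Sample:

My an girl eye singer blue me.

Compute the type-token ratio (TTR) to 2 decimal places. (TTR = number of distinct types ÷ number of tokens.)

1.00

N = 7 tokens, V = 7 types.
TTR = V / N = 7 / 7 = 1.00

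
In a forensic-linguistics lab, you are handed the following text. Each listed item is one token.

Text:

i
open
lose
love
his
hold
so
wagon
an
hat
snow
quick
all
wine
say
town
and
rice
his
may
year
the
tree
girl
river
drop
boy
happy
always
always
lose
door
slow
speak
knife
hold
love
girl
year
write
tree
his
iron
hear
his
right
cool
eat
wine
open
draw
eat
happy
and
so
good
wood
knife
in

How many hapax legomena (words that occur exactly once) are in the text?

27

Frequencies: his:4, open:2, lose:2, love:2, hold:2, so:2, wine:2, and:2, year:2, tree:2, girl:2, happy:2, always:2, knife:2, eat:2, i:1, wagon:1, an:1, hat:1, snow:1, … (22 more, each freq 1)
Hapax (freq=1): all, an, boy, cool, door, draw, drop, good, hat, hear, i, in, iron, may, quick, rice, right, river, say, slow, snow, speak, the, town, wagon, wood, write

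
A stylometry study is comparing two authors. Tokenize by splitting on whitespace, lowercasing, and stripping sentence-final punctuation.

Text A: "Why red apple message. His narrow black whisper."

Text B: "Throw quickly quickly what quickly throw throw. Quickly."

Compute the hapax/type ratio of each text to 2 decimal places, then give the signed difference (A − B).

0.67

A: hapax=8, V=8, ratio=1.00
B: hapax=1, V=3, ratio=0.33
Difference = 1.00 − 0.33 = 0.67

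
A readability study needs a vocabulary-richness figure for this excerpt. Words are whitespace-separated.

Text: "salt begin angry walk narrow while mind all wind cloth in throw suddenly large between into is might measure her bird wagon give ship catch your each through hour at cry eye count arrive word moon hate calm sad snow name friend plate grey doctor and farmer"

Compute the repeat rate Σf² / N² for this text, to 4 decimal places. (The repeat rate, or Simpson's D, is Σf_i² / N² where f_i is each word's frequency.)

0.0213

Frequencies: salt:1, begin:1, angry:1, walk:1, narrow:1, while:1, mind:1, all:1, wind:1, cloth:1, in:1, throw:1, suddenly:1, large:1, between:1, into:1, is:1, might:1, measure:1, her:1, … (27 more, each freq 1)
Σf² = 47; N² = 2209
Repeat rate = 47 / 2209 = 0.0213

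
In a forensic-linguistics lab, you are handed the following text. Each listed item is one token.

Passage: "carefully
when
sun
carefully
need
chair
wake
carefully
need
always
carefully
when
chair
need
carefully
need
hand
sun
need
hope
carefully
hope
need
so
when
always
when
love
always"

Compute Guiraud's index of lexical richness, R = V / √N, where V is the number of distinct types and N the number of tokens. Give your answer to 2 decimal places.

N = 29, V = 11.
√N = 5.385165
R = 11 / 5.385165 = 2.04

2.04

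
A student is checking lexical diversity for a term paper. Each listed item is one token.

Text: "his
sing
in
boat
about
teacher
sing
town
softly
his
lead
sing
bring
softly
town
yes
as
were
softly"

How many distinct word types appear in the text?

Distinct types: {about, as, boat, bring, his, in, lead, sing, softly, teacher, town, were, yes}
V = 13

13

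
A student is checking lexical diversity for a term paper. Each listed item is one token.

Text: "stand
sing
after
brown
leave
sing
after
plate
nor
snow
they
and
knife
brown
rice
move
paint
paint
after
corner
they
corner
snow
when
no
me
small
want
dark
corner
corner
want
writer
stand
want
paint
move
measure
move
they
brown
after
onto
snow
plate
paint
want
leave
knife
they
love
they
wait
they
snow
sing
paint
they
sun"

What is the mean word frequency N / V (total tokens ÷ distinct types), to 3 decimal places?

N = 59 tokens, V = 27 types.
Mean frequency = N / V = 59 / 27 = 2.185

2.185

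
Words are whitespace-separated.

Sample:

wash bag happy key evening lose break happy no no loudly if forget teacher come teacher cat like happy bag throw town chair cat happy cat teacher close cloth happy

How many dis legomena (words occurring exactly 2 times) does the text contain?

2

Frequencies: happy:5, teacher:3, cat:3, bag:2, no:2, wash:1, key:1, evening:1, lose:1, break:1, loudly:1, if:1, forget:1, come:1, like:1, throw:1, town:1, chair:1, close:1, cloth:1
Words with frequency 2: bag, no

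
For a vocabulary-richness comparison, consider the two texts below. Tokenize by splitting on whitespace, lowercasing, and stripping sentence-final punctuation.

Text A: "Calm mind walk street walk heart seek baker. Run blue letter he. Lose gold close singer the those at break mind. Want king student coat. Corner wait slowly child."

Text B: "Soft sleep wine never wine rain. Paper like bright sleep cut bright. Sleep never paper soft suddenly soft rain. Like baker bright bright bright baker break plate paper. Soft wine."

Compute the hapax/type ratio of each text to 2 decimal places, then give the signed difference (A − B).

0.62

A: hapax=25, V=27, ratio=0.93
B: hapax=4, V=13, ratio=0.31
Difference = 0.93 − 0.31 = 0.62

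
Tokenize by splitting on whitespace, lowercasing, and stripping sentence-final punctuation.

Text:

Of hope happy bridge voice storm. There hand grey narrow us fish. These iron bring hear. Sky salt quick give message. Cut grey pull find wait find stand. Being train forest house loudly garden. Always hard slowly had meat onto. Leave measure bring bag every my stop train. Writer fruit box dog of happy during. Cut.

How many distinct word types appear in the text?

Distinct types: {always, bag, being, box, bridge, bring, cut, dog, during, every, find, fish, forest, fruit, garden, give, grey, had, hand, happy, hard, hear, hope, house, iron, leave, loudly, measure, meat, message, my, narrow, of, onto, pull, quick, salt, sky, slowly, stand, stop, storm, there, these, train, us, voice, wait, writer}
V = 49

49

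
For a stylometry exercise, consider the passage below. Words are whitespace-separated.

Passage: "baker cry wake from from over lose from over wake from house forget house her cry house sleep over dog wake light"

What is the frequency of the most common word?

4

Frequencies: from:4, wake:3, over:3, house:3, cry:2, baker:1, lose:1, forget:1, her:1, sleep:1, dog:1, light:1
Most common: 'from' with frequency 4.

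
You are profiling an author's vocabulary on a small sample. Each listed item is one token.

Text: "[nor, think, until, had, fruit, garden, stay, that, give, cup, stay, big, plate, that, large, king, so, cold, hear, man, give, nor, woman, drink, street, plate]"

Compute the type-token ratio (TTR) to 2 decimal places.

0.81

N = 26 tokens, V = 21 types.
TTR = V / N = 21 / 26 = 0.81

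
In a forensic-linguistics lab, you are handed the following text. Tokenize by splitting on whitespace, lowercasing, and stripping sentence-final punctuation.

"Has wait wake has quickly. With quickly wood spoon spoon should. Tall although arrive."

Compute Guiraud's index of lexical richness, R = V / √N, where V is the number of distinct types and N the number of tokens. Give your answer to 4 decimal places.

N = 14, V = 11.
√N = 3.741657
R = 11 / 3.741657 = 2.9399

2.9399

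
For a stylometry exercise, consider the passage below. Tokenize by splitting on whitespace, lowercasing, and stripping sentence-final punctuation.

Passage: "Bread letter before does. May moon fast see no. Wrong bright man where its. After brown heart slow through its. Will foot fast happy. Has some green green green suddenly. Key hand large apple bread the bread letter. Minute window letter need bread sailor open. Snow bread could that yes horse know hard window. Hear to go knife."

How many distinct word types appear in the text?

Distinct types: {after, apple, before, bread, bright, brown, could, does, fast, foot, go, green, hand, happy, hard, has, hear, heart, horse, its, key, knife, know, large, letter, man, may, minute, moon, need, no, open, sailor, see, slow, snow, some, suddenly, that, the, through, to, where, will, window, wrong, yes}
V = 47

47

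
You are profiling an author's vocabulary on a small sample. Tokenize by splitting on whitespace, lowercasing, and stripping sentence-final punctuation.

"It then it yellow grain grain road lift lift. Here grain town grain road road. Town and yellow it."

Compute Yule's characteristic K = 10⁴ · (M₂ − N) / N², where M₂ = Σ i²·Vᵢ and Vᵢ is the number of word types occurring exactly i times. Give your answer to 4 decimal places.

831.0249

Frequencies: grain:4, it:3, road:3, yellow:2, lift:2, town:2, then:1, here:1, and:1
N = 19. Frequency spectrum: V_1=3, V_2=3, V_3=2, V_4=1
M₂ = 1²·3 + 2²·3 + 3²·2 + 4²·1 = 49
K = 10000 × (49 − 19) / 19² = 831.0249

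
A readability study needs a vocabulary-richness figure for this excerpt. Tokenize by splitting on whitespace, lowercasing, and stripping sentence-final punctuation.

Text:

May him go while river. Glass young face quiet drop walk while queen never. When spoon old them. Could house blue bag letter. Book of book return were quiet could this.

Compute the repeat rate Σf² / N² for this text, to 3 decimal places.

0.041

Frequencies: while:2, quiet:2, could:2, book:2, may:1, him:1, go:1, river:1, glass:1, young:1, face:1, drop:1, walk:1, queen:1, never:1, when:1, spoon:1, old:1, them:1, house:1, … (7 more, each freq 1)
Σf² = 39; N² = 961
Repeat rate = 39 / 961 = 0.041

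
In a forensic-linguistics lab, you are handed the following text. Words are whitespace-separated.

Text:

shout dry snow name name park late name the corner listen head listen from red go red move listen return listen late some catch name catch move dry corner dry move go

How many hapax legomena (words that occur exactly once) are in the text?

8

Frequencies: name:4, listen:4, dry:3, move:3, late:2, corner:2, red:2, go:2, catch:2, shout:1, snow:1, park:1, the:1, head:1, from:1, return:1, some:1
Hapax (freq=1): from, head, park, return, shout, snow, some, the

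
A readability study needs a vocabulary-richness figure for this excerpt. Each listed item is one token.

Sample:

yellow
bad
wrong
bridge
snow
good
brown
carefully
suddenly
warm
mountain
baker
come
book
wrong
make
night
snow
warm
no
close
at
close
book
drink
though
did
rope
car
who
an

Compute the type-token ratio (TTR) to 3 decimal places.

0.839

N = 31 tokens, V = 26 types.
TTR = V / N = 26 / 31 = 0.839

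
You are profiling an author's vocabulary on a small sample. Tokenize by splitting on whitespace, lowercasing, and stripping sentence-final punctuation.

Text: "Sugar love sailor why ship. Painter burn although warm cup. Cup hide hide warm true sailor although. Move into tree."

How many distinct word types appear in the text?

15

Distinct types: {although, burn, cup, hide, into, love, move, painter, sailor, ship, sugar, tree, true, warm, why}
V = 15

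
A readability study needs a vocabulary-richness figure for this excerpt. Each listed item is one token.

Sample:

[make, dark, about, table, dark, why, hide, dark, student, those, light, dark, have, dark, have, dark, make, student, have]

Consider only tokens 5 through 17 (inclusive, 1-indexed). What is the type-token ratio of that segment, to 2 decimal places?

Segment tokens 5–17: dark, why, hide, dark, student, those, light, dark, have, dark, have, dark, make
Segment N = 13, segment V = 8.
TTR = 8 / 13 = 0.62

0.62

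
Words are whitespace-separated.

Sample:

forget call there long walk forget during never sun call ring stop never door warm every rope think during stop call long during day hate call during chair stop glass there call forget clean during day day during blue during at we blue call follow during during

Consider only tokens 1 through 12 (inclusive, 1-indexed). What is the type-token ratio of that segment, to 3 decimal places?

0.833

Segment tokens 1–12: forget, call, there, long, walk, forget, during, never, sun, call, ring, stop
Segment N = 12, segment V = 10.
TTR = 10 / 12 = 0.833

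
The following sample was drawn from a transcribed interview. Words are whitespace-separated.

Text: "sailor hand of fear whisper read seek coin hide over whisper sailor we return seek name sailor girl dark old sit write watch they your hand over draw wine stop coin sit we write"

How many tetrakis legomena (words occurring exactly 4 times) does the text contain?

Frequencies: sailor:3, hand:2, whisper:2, seek:2, coin:2, over:2, we:2, sit:2, write:2, of:1, fear:1, read:1, hide:1, return:1, name:1, girl:1, dark:1, old:1, watch:1, they:1, … (4 more, each freq 1)
Words with frequency 4: (none)

0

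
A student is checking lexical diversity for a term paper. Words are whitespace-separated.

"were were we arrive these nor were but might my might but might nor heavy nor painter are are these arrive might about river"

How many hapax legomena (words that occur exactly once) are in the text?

Frequencies: might:4, were:3, nor:3, arrive:2, these:2, but:2, are:2, we:1, my:1, heavy:1, painter:1, about:1, river:1
Hapax (freq=1): about, heavy, my, painter, river, we

6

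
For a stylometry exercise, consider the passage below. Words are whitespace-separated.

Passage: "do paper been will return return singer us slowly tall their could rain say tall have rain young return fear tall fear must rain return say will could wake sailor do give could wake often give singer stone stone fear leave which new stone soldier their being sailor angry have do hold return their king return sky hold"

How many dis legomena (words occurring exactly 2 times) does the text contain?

8

Frequencies: return:6, do:3, tall:3, their:3, could:3, rain:3, fear:3, stone:3, will:2, singer:2, say:2, have:2, wake:2, sailor:2, give:2, hold:2, paper:1, been:1, us:1, slowly:1, … (11 more, each freq 1)
Words with frequency 2: give, have, hold, sailor, say, singer, wake, will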